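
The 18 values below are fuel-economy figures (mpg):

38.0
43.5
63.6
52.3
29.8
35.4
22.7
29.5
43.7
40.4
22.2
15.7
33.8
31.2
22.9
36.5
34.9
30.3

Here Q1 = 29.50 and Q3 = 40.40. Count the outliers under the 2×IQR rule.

IQR = 10.90; fences at 29.50 − 21.80 = 7.70 and 40.40 + 21.80 = 62.20.
Outside the cutoffs: 63.6.

1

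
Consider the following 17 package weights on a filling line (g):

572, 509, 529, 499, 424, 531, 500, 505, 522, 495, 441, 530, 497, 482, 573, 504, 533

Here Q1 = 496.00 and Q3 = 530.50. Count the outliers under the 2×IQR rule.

IQR = 34.50; fences at 496.00 − 69.00 = 427.00 and 530.50 + 69.00 = 599.50.
Outside the cutoffs: 424.

1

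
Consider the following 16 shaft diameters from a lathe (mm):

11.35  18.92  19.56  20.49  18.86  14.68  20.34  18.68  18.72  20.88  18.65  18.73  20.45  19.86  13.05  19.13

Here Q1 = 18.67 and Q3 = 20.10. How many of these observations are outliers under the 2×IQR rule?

IQR = 1.43; fences at 18.67 − 2.86 = 15.81 and 20.10 + 2.86 = 22.96.
Outside the cutoffs: 11.35, 13.05, 14.68.

3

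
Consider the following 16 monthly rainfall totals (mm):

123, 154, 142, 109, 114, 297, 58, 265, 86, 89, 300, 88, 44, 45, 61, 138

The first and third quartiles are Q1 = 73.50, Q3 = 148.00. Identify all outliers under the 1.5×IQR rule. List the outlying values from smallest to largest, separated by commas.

265, 297, 300

IQR = Q3 − Q1 = 148.00 − 73.50 = 74.50.
Lower fence = Q1 − 1.5·IQR = 73.50 − 111.75 = -38.25.
Upper fence = Q3 + 1.5·IQR = 148.00 + 111.75 = 259.75.
265 > 259.75 → outlier.
297 > 259.75 → outlier.
300 > 259.75 → outlier.
All remaining values lie within [-38.25, 259.75].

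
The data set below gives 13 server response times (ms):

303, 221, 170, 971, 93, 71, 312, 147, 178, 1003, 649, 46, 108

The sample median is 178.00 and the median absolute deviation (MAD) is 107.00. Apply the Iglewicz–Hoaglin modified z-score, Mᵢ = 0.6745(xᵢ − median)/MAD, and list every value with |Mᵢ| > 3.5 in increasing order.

971, 1003

|Mᵢ| > 3.5 ⇔ |xᵢ − 178.00| > 3.5·107.00/0.6745 = 555.23.
So outliers lie outside [-377.23, 733.23].
971: M = 5.00 → outlier.
1003: M = 5.20 → outlier.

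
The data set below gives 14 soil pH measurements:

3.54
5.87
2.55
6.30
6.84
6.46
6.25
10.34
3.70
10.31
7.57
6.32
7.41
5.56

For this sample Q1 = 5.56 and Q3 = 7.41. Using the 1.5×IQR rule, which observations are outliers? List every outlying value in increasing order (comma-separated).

IQR = Q3 − Q1 = 7.41 − 5.56 = 1.85.
Lower fence = Q1 − 1.5·IQR = 5.56 − 2.775 = 2.785.
Upper fence = Q3 + 1.5·IQR = 7.41 + 2.775 = 10.185.
2.55 < 2.785 → outlier.
10.31 > 10.185 → outlier.
10.34 > 10.185 → outlier.
All remaining values lie within [2.785, 10.185].

2.55, 10.31, 10.34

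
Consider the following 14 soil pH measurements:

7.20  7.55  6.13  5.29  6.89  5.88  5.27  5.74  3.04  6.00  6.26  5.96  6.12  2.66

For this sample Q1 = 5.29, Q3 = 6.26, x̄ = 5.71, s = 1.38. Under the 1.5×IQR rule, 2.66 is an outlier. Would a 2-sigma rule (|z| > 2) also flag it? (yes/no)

yes

z = (2.66 − 5.71) / 1.38 = -2.21.
|z| = 2.21 > 2.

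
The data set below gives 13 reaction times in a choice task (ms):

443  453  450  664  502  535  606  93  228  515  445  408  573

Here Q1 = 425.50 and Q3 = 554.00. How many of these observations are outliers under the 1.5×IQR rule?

IQR = 128.50; fences at 425.50 − 192.75 = 232.75 and 554.00 + 192.75 = 746.75.
Outside the cutoffs: 93, 228.

2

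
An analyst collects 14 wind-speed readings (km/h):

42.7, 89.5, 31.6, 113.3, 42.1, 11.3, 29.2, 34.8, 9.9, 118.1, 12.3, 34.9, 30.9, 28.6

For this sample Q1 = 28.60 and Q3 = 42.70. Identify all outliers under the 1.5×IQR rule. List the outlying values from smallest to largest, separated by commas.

IQR = Q3 − Q1 = 42.70 − 28.60 = 14.10.
Lower fence = Q1 − 1.5·IQR = 28.60 − 21.15 = 7.45.
Upper fence = Q3 + 1.5·IQR = 42.70 + 21.15 = 63.85.
89.5 > 63.85 → outlier.
113.3 > 63.85 → outlier.
118.1 > 63.85 → outlier.
All remaining values lie within [7.45, 63.85].

89.5, 113.3, 118.1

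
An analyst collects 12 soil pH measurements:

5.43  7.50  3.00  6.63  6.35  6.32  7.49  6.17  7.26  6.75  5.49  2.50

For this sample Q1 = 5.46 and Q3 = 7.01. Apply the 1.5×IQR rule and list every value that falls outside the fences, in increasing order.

IQR = Q3 − Q1 = 7.01 − 5.46 = 1.55.
Lower fence = Q1 − 1.5·IQR = 5.46 − 2.325 = 3.135.
Upper fence = Q3 + 1.5·IQR = 7.01 + 2.325 = 9.335.
2.50 < 3.135 → outlier.
3.00 < 3.135 → outlier.
All remaining values lie within [3.135, 9.335].

2.50, 3.00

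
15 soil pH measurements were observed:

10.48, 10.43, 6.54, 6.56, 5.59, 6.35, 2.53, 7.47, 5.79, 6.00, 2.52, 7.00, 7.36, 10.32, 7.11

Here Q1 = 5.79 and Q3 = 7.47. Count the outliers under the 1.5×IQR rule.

IQR = 1.68; fences at 5.79 − 2.52 = 3.27 and 7.47 + 2.52 = 9.99.
Outside the cutoffs: 2.52, 2.53, 10.32, 10.43, 10.48.

5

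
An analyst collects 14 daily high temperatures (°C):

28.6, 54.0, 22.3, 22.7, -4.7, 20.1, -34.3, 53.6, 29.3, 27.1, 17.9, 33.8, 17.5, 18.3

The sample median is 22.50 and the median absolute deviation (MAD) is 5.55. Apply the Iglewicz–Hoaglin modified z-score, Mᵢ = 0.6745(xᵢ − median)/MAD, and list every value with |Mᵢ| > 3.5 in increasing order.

-34.3, 53.6, 54.0

|Mᵢ| > 3.5 ⇔ |xᵢ − 22.50| > 3.5·5.55/0.6745 = 28.80.
So outliers lie outside [-6.30, 51.30].
-34.3: M = -6.90 → outlier.
53.6: M = 3.78 → outlier.
54.0: M = 3.83 → outlier.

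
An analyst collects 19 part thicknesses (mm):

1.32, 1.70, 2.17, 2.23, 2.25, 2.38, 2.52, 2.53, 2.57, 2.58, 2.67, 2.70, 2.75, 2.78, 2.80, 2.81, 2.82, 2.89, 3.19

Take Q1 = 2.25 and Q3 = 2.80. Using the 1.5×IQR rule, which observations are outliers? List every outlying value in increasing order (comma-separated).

1.32

IQR = Q3 − Q1 = 2.80 − 2.25 = 0.55.
Lower fence = Q1 − 1.5·IQR = 2.25 − 0.825 = 1.425.
Upper fence = Q3 + 1.5·IQR = 2.80 + 0.825 = 3.625.
1.32 < 1.425 → outlier.
All remaining values lie within [1.425, 3.625].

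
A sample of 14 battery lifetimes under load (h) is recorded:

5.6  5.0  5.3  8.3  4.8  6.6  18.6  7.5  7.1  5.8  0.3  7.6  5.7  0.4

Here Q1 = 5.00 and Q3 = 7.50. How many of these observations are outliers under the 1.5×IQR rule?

3

IQR = 2.50; fences at 5.00 − 3.75 = 1.25 and 7.50 + 3.75 = 11.25.
Outside the cutoffs: 0.3, 0.4, 18.6.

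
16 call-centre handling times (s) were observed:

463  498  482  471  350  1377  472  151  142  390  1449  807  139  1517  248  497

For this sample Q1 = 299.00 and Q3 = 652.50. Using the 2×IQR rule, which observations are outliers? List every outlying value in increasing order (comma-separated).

1377, 1449, 1517

IQR = Q3 − Q1 = 652.50 − 299.00 = 353.50.
Lower fence = Q1 − 2·IQR = 299.00 − 707.00 = -408.00.
Upper fence = Q3 + 2·IQR = 652.50 + 707.00 = 1359.50.
1377 > 1359.50 → outlier.
1449 > 1359.50 → outlier.
1517 > 1359.50 → outlier.
All remaining values lie within [-408.00, 1359.50].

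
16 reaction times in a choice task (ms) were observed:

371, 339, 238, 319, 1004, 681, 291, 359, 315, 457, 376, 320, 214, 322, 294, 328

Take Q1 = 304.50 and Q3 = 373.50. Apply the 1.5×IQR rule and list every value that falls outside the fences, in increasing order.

681, 1004

IQR = Q3 − Q1 = 373.50 − 304.50 = 69.00.
Lower fence = Q1 − 1.5·IQR = 304.50 − 103.50 = 201.00.
Upper fence = Q3 + 1.5·IQR = 373.50 + 103.50 = 477.00.
681 > 477.00 → outlier.
1004 > 477.00 → outlier.
All remaining values lie within [201.00, 477.00].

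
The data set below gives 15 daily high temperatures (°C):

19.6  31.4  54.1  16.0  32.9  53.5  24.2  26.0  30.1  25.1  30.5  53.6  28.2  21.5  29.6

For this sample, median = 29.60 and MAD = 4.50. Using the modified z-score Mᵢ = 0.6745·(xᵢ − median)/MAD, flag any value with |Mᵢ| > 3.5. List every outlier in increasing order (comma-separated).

|Mᵢ| > 3.5 ⇔ |xᵢ − 29.60| > 3.5·4.50/0.6745 = 23.35.
So outliers lie outside [6.25, 52.95].
53.5: M = 3.58 → outlier.
53.6: M = 3.60 → outlier.
54.1: M = 3.67 → outlier.

53.5, 53.6, 54.1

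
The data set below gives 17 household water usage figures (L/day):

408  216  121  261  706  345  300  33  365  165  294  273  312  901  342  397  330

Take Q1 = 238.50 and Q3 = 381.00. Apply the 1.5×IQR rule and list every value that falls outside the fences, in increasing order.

IQR = Q3 − Q1 = 381.00 − 238.50 = 142.50.
Lower fence = Q1 − 1.5·IQR = 238.50 − 213.75 = 24.75.
Upper fence = Q3 + 1.5·IQR = 381.00 + 213.75 = 594.75.
706 > 594.75 → outlier.
901 > 594.75 → outlier.
All remaining values lie within [24.75, 594.75].

706, 901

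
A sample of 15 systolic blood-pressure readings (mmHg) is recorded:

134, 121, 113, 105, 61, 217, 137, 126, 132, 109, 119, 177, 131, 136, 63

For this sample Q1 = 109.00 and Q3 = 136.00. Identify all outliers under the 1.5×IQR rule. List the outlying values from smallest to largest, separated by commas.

61, 63, 177, 217

IQR = Q3 − Q1 = 136.00 − 109.00 = 27.00.
Lower fence = Q1 − 1.5·IQR = 109.00 − 40.50 = 68.50.
Upper fence = Q3 + 1.5·IQR = 136.00 + 40.50 = 176.50.
61 < 68.50 → outlier.
63 < 68.50 → outlier.
177 > 176.50 → outlier.
217 > 176.50 → outlier.
All remaining values lie within [68.50, 176.50].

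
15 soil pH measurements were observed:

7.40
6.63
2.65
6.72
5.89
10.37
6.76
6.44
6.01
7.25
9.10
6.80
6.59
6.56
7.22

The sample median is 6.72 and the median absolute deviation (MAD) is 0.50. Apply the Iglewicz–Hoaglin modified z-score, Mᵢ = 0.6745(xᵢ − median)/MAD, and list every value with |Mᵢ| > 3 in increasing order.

|Mᵢ| > 3 ⇔ |xᵢ − 6.72| > 3·0.50/0.6745 = 2.22.
So outliers lie outside [4.50, 8.94].
2.65: M = -5.49 → outlier.
9.10: M = 3.21 → outlier.
10.37: M = 4.92 → outlier.

2.65, 9.10, 10.37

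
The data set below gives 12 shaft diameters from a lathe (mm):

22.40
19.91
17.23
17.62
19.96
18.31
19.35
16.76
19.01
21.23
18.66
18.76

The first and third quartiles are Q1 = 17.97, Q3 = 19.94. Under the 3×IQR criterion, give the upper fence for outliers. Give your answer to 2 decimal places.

25.85

IQR = Q3 − Q1 = 19.94 − 17.97 = 1.97.
Lower fence = Q1 − 3·IQR = 17.97 − 5.91 = 12.06.
Upper fence = Q3 + 3·IQR = 19.94 + 5.91 = 25.85.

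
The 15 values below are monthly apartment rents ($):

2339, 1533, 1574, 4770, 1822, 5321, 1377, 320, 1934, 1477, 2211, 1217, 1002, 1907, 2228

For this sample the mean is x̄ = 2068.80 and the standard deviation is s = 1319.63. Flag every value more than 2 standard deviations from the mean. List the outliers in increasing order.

Cutoffs at x̄ ± 2s: 2068.80 ± 2·1319.63 = [-570.46, 4708.06].
4770: z = 2.05, |z| > 2 → outlier.
5321: z = 2.46, |z| > 2 → outlier.
Every other value lies within [-570.46, 4708.06].

4770, 5321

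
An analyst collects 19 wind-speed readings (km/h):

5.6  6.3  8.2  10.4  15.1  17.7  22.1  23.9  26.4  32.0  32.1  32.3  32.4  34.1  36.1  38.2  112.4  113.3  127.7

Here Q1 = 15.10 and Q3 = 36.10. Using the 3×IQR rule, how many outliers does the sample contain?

IQR = 21.00; fences at 15.10 − 63.00 = -47.90 and 36.10 + 63.00 = 99.10.
Outside the cutoffs: 112.4, 113.3, 127.7.

3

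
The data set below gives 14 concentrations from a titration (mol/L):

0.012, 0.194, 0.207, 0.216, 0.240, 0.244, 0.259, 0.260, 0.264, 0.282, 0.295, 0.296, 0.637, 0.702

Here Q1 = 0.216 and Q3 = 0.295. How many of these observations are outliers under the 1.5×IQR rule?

3

IQR = 0.079; fences at 0.216 − 0.1185 = 0.0975 and 0.295 + 0.1185 = 0.4135.
Outside the cutoffs: 0.012, 0.637, 0.702.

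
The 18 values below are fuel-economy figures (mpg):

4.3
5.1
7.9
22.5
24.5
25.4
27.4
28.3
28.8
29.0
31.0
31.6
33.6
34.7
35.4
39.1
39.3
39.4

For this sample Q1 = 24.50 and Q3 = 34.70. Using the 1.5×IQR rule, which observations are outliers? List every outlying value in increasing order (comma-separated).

4.3, 5.1, 7.9

IQR = Q3 − Q1 = 34.70 − 24.50 = 10.20.
Lower fence = Q1 − 1.5·IQR = 24.50 − 15.30 = 9.20.
Upper fence = Q3 + 1.5·IQR = 34.70 + 15.30 = 50.00.
4.3 < 9.20 → outlier.
5.1 < 9.20 → outlier.
7.9 < 9.20 → outlier.
All remaining values lie within [9.20, 50.00].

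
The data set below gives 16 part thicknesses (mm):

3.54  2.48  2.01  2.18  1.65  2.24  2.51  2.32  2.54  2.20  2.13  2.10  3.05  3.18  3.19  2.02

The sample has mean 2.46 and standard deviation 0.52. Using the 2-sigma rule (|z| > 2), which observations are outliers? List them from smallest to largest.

3.54

Cutoffs at x̄ ± 2s: 2.46 ± 2·0.52 = [1.42, 3.50].
3.54: z = 2.08, |z| > 2 → outlier.
Every other value lies within [1.42, 3.50].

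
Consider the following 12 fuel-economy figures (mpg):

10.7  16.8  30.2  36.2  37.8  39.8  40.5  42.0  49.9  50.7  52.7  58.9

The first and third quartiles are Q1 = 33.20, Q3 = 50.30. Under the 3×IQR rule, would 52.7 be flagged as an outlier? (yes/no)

IQR = Q3 − Q1 = 50.30 − 33.20 = 17.10.
Lower fence = Q1 − 3·IQR = 33.20 − 51.30 = -18.10.
Upper fence = Q3 + 3·IQR = 50.30 + 51.30 = 101.60.
52.7 lies within [-18.10, 101.60].

no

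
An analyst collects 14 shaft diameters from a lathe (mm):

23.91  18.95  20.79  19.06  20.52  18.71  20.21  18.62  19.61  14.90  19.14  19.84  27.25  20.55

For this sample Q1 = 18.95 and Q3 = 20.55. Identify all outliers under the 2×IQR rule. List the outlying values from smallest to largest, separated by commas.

14.90, 23.91, 27.25

IQR = Q3 − Q1 = 20.55 − 18.95 = 1.60.
Lower fence = Q1 − 2·IQR = 18.95 − 3.20 = 15.75.
Upper fence = Q3 + 2·IQR = 20.55 + 3.20 = 23.75.
14.90 < 15.75 → outlier.
23.91 > 23.75 → outlier.
27.25 > 23.75 → outlier.
All remaining values lie within [15.75, 23.75].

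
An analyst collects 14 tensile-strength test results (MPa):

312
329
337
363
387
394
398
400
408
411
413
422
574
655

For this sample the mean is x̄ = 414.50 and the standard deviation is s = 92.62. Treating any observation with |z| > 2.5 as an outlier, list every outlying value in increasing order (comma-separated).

655

Cutoffs at x̄ ± 2.5s: 414.50 ± 2.5·92.62 = [182.95, 646.05].
655: z = 2.60, |z| > 2.5 → outlier.
Every other value lies within [182.95, 646.05].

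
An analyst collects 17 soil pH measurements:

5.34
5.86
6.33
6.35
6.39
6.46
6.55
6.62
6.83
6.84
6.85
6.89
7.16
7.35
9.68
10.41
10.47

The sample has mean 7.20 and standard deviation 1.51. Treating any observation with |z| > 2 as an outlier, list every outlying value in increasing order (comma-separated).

10.41, 10.47

Cutoffs at x̄ ± 2s: 7.20 ± 2·1.51 = [4.18, 10.22].
10.41: z = 2.13, |z| > 2 → outlier.
10.47: z = 2.17, |z| > 2 → outlier.
Every other value lies within [4.18, 10.22].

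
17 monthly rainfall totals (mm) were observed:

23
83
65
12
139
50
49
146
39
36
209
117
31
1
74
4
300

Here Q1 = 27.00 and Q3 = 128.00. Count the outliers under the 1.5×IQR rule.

IQR = 101.00; fences at 27.00 − 151.50 = -124.50 and 128.00 + 151.50 = 279.50.
Outside the cutoffs: 300.

1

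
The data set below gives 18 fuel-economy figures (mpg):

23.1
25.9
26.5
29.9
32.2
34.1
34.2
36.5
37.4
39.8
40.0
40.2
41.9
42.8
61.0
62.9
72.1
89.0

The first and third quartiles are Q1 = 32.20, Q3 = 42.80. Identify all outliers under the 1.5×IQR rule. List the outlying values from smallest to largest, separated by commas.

61.0, 62.9, 72.1, 89.0

IQR = Q3 − Q1 = 42.80 − 32.20 = 10.60.
Lower fence = Q1 − 1.5·IQR = 32.20 − 15.90 = 16.30.
Upper fence = Q3 + 1.5·IQR = 42.80 + 15.90 = 58.70.
61.0 > 58.70 → outlier.
62.9 > 58.70 → outlier.
72.1 > 58.70 → outlier.
89.0 > 58.70 → outlier.
All remaining values lie within [16.30, 58.70].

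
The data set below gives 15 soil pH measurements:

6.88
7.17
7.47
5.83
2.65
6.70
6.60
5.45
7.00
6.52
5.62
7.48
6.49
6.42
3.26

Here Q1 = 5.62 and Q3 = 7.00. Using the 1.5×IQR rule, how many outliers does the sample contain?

2

IQR = 1.38; fences at 5.62 − 2.07 = 3.55 and 7.00 + 2.07 = 9.07.
Outside the cutoffs: 2.65, 3.26.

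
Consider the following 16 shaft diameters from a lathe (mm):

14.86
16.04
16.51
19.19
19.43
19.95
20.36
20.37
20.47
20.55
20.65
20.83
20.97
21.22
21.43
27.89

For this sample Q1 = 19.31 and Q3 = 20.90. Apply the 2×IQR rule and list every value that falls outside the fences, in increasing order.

14.86, 16.04, 27.89

IQR = Q3 − Q1 = 20.90 − 19.31 = 1.59.
Lower fence = Q1 − 2·IQR = 19.31 − 3.18 = 16.13.
Upper fence = Q3 + 2·IQR = 20.90 + 3.18 = 24.08.
14.86 < 16.13 → outlier.
16.04 < 16.13 → outlier.
27.89 > 24.08 → outlier.
All remaining values lie within [16.13, 24.08].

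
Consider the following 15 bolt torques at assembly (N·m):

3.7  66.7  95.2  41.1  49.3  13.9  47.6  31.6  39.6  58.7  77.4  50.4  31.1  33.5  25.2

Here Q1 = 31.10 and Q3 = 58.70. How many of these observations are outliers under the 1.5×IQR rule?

0

IQR = 27.60; fences at 31.10 − 41.40 = -10.30 and 58.70 + 41.40 = 100.10.
Every value lies within the cutoffs.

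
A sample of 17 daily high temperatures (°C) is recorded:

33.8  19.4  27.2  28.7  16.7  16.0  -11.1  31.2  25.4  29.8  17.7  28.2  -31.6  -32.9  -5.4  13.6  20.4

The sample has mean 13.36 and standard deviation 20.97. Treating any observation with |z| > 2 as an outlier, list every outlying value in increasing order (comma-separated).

Cutoffs at x̄ ± 2s: 13.36 ± 2·20.97 = [-28.58, 55.30].
-32.9: z = -2.21, |z| > 2 → outlier.
-31.6: z = -2.14, |z| > 2 → outlier.
Every other value lies within [-28.58, 55.30].

-32.9, -31.6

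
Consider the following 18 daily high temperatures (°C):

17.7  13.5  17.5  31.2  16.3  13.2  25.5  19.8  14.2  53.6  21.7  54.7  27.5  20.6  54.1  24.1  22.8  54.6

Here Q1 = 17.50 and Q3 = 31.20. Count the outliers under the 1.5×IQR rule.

4

IQR = 13.70; fences at 17.50 − 20.55 = -3.05 and 31.20 + 20.55 = 51.75.
Outside the cutoffs: 53.6, 54.1, 54.6, 54.7.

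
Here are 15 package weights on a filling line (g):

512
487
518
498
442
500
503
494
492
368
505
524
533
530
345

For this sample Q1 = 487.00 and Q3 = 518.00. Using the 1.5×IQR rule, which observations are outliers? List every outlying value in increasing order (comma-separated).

IQR = Q3 − Q1 = 518.00 − 487.00 = 31.00.
Lower fence = Q1 − 1.5·IQR = 487.00 − 46.50 = 440.50.
Upper fence = Q3 + 1.5·IQR = 518.00 + 46.50 = 564.50.
345 < 440.50 → outlier.
368 < 440.50 → outlier.
All remaining values lie within [440.50, 564.50].

345, 368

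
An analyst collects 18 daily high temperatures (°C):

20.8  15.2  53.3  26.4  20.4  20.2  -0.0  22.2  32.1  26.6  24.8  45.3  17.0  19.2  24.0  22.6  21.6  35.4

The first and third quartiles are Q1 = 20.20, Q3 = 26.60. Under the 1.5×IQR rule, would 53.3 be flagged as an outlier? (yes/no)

IQR = Q3 − Q1 = 26.60 − 20.20 = 6.40.
Lower fence = Q1 − 1.5·IQR = 20.20 − 9.60 = 10.60.
Upper fence = Q3 + 1.5·IQR = 26.60 + 9.60 = 36.20.
53.3 lies above the upper fence.

yes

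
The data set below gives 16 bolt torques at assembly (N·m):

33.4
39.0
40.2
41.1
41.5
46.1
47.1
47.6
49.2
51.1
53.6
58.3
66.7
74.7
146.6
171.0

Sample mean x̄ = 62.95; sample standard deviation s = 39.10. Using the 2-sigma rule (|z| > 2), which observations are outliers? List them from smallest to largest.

Cutoffs at x̄ ± 2s: 62.95 ± 2·39.10 = [-15.25, 141.15].
146.6: z = 2.14, |z| > 2 → outlier.
171.0: z = 2.76, |z| > 2 → outlier.
Every other value lies within [-15.25, 141.15].

146.6, 171.0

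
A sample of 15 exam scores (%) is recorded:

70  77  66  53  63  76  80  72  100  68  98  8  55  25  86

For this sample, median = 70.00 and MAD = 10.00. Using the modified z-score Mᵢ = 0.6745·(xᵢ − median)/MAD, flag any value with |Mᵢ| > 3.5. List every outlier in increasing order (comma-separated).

|Mᵢ| > 3.5 ⇔ |xᵢ − 70.00| > 3.5·10.00/0.6745 = 51.89.
So outliers lie outside [18.11, 121.89].
8: M = -4.18 → outlier.

8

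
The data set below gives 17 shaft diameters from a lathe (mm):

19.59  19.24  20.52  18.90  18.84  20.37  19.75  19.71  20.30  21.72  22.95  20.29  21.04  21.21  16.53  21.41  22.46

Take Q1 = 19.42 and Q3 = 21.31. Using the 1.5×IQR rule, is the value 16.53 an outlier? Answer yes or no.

yes

IQR = Q3 − Q1 = 21.31 − 19.42 = 1.89.
Lower fence = Q1 − 1.5·IQR = 19.42 − 2.835 = 16.585.
Upper fence = Q3 + 1.5·IQR = 21.31 + 2.835 = 24.145.
16.53 lies below the lower fence.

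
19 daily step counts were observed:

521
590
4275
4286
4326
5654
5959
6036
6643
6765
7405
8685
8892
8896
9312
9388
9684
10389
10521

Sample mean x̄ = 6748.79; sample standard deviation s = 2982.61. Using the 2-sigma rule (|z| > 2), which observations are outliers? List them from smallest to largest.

521, 590

Cutoffs at x̄ ± 2s: 6748.79 ± 2·2982.61 = [783.57, 12714.01].
521: z = -2.09, |z| > 2 → outlier.
590: z = -2.06, |z| > 2 → outlier.
Every other value lies within [783.57, 12714.01].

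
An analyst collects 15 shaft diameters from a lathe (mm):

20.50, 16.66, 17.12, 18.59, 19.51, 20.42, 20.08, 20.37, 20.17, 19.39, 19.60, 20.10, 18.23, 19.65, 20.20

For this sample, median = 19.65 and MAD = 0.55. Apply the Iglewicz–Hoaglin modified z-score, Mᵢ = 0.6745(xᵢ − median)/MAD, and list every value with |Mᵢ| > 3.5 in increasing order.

|Mᵢ| > 3.5 ⇔ |xᵢ − 19.65| > 3.5·0.55/0.6745 = 2.85.
So outliers lie outside [16.80, 22.50].
16.66: M = -3.67 → outlier.

16.66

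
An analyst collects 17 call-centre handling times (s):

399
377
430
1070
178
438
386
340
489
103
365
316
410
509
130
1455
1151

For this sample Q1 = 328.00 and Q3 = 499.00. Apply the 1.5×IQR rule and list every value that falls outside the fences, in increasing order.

IQR = Q3 − Q1 = 499.00 − 328.00 = 171.00.
Lower fence = Q1 − 1.5·IQR = 328.00 − 256.50 = 71.50.
Upper fence = Q3 + 1.5·IQR = 499.00 + 256.50 = 755.50.
1070 > 755.50 → outlier.
1151 > 755.50 → outlier.
1455 > 755.50 → outlier.
All remaining values lie within [71.50, 755.50].

1070, 1151, 1455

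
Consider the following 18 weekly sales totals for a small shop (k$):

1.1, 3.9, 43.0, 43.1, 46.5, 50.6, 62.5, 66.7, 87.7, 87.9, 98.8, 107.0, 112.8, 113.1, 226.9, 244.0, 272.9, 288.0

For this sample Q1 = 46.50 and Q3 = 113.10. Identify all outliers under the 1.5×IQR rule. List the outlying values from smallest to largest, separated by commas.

IQR = Q3 − Q1 = 113.10 − 46.50 = 66.60.
Lower fence = Q1 − 1.5·IQR = 46.50 − 99.90 = -53.40.
Upper fence = Q3 + 1.5·IQR = 113.10 + 99.90 = 213.00.
226.9 > 213.00 → outlier.
244.0 > 213.00 → outlier.
272.9 > 213.00 → outlier.
288.0 > 213.00 → outlier.
All remaining values lie within [-53.40, 213.00].

226.9, 244.0, 272.9, 288.0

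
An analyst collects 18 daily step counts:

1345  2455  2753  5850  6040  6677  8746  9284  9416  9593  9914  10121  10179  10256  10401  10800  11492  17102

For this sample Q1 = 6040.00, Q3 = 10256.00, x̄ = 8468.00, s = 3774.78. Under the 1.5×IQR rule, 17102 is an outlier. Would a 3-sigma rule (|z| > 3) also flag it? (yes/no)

no

z = (17102 − 8468.00) / 3774.78 = 2.29.
|z| = 2.29 ≤ 3.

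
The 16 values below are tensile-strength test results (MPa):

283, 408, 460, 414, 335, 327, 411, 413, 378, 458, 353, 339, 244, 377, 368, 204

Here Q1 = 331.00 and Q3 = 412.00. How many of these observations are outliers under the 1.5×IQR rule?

IQR = 81.00; fences at 331.00 − 121.50 = 209.50 and 412.00 + 121.50 = 533.50.
Outside the cutoffs: 204.

1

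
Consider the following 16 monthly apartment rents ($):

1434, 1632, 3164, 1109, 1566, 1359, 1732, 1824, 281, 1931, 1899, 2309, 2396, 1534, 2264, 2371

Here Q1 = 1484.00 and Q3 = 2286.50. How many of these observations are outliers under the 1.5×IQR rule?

0

IQR = 802.50; fences at 1484.00 − 1203.75 = 280.25 and 2286.50 + 1203.75 = 3490.25.
Every value lies within the cutoffs.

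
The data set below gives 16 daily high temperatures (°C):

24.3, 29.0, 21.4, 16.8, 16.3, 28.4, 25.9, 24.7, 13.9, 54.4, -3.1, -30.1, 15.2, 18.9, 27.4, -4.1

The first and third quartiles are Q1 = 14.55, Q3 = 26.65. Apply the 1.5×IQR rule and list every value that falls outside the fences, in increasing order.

-30.1, -4.1, 54.4

IQR = Q3 − Q1 = 26.65 − 14.55 = 12.10.
Lower fence = Q1 − 1.5·IQR = 14.55 − 18.15 = -3.60.
Upper fence = Q3 + 1.5·IQR = 26.65 + 18.15 = 44.80.
-30.1 < -3.60 → outlier.
-4.1 < -3.60 → outlier.
54.4 > 44.80 → outlier.
All remaining values lie within [-3.60, 44.80].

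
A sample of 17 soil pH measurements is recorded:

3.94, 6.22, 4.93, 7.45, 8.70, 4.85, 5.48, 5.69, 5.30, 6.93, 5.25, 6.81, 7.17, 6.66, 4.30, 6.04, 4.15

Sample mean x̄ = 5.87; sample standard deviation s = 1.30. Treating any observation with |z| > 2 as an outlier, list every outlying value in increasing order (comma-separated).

Cutoffs at x̄ ± 2s: 5.87 ± 2·1.30 = [3.27, 8.47].
8.70: z = 2.18, |z| > 2 → outlier.
Every other value lies within [3.27, 8.47].

8.70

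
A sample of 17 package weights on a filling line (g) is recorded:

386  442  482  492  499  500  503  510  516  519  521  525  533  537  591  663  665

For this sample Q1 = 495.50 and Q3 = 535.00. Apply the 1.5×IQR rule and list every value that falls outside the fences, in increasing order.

386, 663, 665

IQR = Q3 − Q1 = 535.00 − 495.50 = 39.50.
Lower fence = Q1 − 1.5·IQR = 495.50 − 59.25 = 436.25.
Upper fence = Q3 + 1.5·IQR = 535.00 + 59.25 = 594.25.
386 < 436.25 → outlier.
663 > 594.25 → outlier.
665 > 594.25 → outlier.
All remaining values lie within [436.25, 594.25].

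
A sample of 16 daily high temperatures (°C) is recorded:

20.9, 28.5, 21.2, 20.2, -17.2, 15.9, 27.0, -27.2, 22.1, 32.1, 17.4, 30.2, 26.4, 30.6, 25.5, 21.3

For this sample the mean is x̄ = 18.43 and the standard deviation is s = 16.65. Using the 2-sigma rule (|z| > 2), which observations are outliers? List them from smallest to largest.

-27.2, -17.2

Cutoffs at x̄ ± 2s: 18.43 ± 2·16.65 = [-14.87, 51.73].
-27.2: z = -2.74, |z| > 2 → outlier.
-17.2: z = -2.14, |z| > 2 → outlier.
Every other value lies within [-14.87, 51.73].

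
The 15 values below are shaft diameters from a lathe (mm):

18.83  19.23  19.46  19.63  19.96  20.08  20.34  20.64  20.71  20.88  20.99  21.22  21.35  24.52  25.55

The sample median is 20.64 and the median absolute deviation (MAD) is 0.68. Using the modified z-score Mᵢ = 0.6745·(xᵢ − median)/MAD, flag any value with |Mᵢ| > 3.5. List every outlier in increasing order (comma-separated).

24.52, 25.55

|Mᵢ| > 3.5 ⇔ |xᵢ − 20.64| > 3.5·0.68/0.6745 = 3.53.
So outliers lie outside [17.11, 24.17].
24.52: M = 3.85 → outlier.
25.55: M = 4.87 → outlier.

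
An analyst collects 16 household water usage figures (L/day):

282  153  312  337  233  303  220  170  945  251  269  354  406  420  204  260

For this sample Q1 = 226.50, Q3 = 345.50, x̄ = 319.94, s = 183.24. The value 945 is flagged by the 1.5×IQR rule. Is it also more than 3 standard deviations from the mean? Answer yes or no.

z = (945 − 319.94) / 183.24 = 3.41.
|z| = 3.41 > 3.

yes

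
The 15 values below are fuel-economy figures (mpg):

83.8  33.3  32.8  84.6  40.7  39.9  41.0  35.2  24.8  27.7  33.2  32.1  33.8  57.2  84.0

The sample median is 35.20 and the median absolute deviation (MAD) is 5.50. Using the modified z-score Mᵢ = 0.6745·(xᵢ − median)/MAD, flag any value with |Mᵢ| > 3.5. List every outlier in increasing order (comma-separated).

83.8, 84.0, 84.6

|Mᵢ| > 3.5 ⇔ |xᵢ − 35.20| > 3.5·5.50/0.6745 = 28.54.
So outliers lie outside [6.66, 63.74].
83.8: M = 5.96 → outlier.
84.0: M = 5.98 → outlier.
84.6: M = 6.06 → outlier.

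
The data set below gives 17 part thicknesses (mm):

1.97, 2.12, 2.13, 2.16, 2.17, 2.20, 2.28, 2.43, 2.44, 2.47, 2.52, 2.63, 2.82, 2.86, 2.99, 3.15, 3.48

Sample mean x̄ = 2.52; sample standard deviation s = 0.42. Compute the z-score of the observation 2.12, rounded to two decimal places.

z = (2.12 − 2.52) / 0.42 = -0.95.

-0.95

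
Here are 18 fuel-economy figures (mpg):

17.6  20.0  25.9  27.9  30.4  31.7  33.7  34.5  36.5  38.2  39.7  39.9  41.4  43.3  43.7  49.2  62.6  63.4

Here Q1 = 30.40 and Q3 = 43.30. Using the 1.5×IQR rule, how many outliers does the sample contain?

1

IQR = 12.90; fences at 30.40 − 19.35 = 11.05 and 43.30 + 19.35 = 62.65.
Outside the cutoffs: 63.4.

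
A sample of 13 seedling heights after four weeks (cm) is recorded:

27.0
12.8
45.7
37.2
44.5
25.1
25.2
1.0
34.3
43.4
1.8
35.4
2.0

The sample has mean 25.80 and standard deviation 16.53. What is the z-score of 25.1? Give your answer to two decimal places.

z = (25.1 − 25.80) / 16.53 = -0.04.

-0.04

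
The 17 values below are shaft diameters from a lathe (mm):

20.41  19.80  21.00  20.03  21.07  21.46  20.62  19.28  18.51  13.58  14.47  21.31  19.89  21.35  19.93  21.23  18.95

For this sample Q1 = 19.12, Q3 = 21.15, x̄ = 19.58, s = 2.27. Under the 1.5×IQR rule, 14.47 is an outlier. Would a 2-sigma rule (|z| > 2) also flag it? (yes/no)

z = (14.47 − 19.58) / 2.27 = -2.25.
|z| = 2.25 > 2.

yes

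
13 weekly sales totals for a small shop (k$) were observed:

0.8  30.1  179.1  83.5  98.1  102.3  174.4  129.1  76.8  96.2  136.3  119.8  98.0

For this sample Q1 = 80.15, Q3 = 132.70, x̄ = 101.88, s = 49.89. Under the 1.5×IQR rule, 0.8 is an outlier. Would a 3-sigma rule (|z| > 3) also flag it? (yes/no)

z = (0.8 − 101.88) / 49.89 = -2.03.
|z| = 2.03 ≤ 3.

no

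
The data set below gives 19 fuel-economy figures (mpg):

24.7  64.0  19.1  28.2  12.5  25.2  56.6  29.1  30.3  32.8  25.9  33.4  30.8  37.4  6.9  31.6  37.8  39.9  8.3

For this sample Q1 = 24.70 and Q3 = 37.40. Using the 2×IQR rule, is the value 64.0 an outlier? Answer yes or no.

yes

IQR = Q3 − Q1 = 37.40 − 24.70 = 12.70.
Lower fence = Q1 − 2·IQR = 24.70 − 25.40 = -0.70.
Upper fence = Q3 + 2·IQR = 37.40 + 25.40 = 62.80.
64.0 lies above the upper fence.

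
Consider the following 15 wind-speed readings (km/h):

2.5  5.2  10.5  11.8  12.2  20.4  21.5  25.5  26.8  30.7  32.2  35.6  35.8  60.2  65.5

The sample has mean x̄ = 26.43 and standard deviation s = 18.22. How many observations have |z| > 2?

1

Cutoffs: x̄ ± 2s = [-10.01, 62.87].
Outside the cutoffs: 65.5.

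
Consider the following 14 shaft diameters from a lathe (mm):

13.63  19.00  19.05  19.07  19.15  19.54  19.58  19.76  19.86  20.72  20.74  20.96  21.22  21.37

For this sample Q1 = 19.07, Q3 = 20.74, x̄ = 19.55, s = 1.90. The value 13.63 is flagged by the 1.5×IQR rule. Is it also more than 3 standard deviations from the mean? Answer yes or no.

yes

z = (13.63 − 19.55) / 1.90 = -3.12.
|z| = 3.12 > 3.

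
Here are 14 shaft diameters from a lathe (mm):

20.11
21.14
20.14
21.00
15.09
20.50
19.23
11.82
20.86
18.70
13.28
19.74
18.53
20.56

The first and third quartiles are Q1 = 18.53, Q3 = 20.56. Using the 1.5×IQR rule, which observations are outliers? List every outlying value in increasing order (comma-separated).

IQR = Q3 − Q1 = 20.56 − 18.53 = 2.03.
Lower fence = Q1 − 1.5·IQR = 18.53 − 3.045 = 15.485.
Upper fence = Q3 + 1.5·IQR = 20.56 + 3.045 = 23.605.
11.82 < 15.485 → outlier.
13.28 < 15.485 → outlier.
15.09 < 15.485 → outlier.
All remaining values lie within [15.485, 23.605].

11.82, 13.28, 15.09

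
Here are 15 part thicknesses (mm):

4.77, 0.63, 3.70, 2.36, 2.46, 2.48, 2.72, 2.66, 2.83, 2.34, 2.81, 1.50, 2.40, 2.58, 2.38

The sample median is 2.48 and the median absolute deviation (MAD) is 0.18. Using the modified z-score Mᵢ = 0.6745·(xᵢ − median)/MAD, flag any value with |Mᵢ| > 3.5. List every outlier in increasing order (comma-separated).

0.63, 1.50, 3.70, 4.77

|Mᵢ| > 3.5 ⇔ |xᵢ − 2.48| > 3.5·0.18/0.6745 = 0.93.
So outliers lie outside [1.55, 3.41].
0.63: M = -6.93 → outlier.
1.50: M = -3.67 → outlier.
3.70: M = 4.57 → outlier.
4.77: M = 8.58 → outlier.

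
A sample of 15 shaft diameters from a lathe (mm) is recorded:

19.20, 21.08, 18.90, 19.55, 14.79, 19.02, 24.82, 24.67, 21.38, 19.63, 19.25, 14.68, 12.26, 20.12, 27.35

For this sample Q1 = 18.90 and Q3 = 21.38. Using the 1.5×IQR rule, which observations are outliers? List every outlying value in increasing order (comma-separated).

IQR = Q3 − Q1 = 21.38 − 18.90 = 2.48.
Lower fence = Q1 − 1.5·IQR = 18.90 − 3.72 = 15.18.
Upper fence = Q3 + 1.5·IQR = 21.38 + 3.72 = 25.10.
12.26 < 15.18 → outlier.
14.68 < 15.18 → outlier.
14.79 < 15.18 → outlier.
27.35 > 25.10 → outlier.
All remaining values lie within [15.18, 25.10].

12.26, 14.68, 14.79, 27.35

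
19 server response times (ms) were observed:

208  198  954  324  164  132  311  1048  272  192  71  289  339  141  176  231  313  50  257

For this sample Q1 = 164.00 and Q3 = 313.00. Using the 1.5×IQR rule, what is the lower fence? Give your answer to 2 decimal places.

IQR = Q3 − Q1 = 313.00 − 164.00 = 149.00.
Lower fence = Q1 − 1.5·IQR = 164.00 − 223.50 = -59.50.
Upper fence = Q3 + 1.5·IQR = 313.00 + 223.50 = 536.50.

-59.50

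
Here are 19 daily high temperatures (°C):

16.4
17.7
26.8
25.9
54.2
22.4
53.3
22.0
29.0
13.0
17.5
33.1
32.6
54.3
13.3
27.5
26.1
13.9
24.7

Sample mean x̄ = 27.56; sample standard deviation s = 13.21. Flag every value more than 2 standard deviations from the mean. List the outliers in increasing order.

54.2, 54.3

Cutoffs at x̄ ± 2s: 27.56 ± 2·13.21 = [1.14, 53.98].
54.2: z = 2.02, |z| > 2 → outlier.
54.3: z = 2.02, |z| > 2 → outlier.
Every other value lies within [1.14, 53.98].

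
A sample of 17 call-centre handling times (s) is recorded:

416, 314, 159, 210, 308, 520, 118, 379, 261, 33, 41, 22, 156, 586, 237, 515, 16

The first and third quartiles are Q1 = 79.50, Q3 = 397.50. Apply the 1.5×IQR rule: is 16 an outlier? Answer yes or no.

IQR = Q3 − Q1 = 397.50 − 79.50 = 318.00.
Lower fence = Q1 − 1.5·IQR = 79.50 − 477.00 = -397.50.
Upper fence = Q3 + 1.5·IQR = 397.50 + 477.00 = 874.50.
16 lies within [-397.50, 874.50].

no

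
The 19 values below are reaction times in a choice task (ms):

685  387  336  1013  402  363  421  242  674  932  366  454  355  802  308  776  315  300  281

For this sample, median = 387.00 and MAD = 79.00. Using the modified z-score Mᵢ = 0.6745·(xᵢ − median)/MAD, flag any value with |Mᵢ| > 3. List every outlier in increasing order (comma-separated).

|Mᵢ| > 3 ⇔ |xᵢ − 387.00| > 3·79.00/0.6745 = 351.37.
So outliers lie outside [35.63, 738.37].
776: M = 3.32 → outlier.
802: M = 3.54 → outlier.
932: M = 4.65 → outlier.
1013: M = 5.34 → outlier.

776, 802, 932, 1013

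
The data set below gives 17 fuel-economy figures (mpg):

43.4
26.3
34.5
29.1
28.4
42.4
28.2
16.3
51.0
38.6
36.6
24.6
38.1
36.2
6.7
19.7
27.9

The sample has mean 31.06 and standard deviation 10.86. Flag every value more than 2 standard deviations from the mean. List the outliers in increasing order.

Cutoffs at x̄ ± 2s: 31.06 ± 2·10.86 = [9.34, 52.78].
6.7: z = -2.24, |z| > 2 → outlier.
Every other value lies within [9.34, 52.78].

6.7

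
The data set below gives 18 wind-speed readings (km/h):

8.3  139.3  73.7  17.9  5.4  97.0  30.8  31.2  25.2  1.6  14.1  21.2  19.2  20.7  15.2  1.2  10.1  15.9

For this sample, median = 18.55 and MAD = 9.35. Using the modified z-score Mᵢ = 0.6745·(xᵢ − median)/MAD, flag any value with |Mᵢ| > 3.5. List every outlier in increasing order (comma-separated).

73.7, 97.0, 139.3

|Mᵢ| > 3.5 ⇔ |xᵢ − 18.55| > 3.5·9.35/0.6745 = 48.52.
So outliers lie outside [-29.97, 67.07].
73.7: M = 3.98 → outlier.
97.0: M = 5.66 → outlier.
139.3: M = 8.71 → outlier.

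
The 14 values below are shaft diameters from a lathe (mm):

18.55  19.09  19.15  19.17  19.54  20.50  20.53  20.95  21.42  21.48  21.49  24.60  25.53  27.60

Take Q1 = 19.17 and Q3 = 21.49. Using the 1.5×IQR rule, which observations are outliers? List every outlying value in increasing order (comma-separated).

IQR = Q3 − Q1 = 21.49 − 19.17 = 2.32.
Lower fence = Q1 − 1.5·IQR = 19.17 − 3.48 = 15.69.
Upper fence = Q3 + 1.5·IQR = 21.49 + 3.48 = 24.97.
25.53 > 24.97 → outlier.
27.60 > 24.97 → outlier.
All remaining values lie within [15.69, 24.97].

25.53, 27.60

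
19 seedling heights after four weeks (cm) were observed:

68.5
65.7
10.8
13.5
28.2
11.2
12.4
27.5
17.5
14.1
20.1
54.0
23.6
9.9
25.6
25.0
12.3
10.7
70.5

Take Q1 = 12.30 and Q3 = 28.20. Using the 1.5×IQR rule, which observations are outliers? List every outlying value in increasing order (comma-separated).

IQR = Q3 − Q1 = 28.20 − 12.30 = 15.90.
Lower fence = Q1 − 1.5·IQR = 12.30 − 23.85 = -11.55.
Upper fence = Q3 + 1.5·IQR = 28.20 + 23.85 = 52.05.
54.0 > 52.05 → outlier.
65.7 > 52.05 → outlier.
68.5 > 52.05 → outlier.
70.5 > 52.05 → outlier.
All remaining values lie within [-11.55, 52.05].

54.0, 65.7, 68.5, 70.5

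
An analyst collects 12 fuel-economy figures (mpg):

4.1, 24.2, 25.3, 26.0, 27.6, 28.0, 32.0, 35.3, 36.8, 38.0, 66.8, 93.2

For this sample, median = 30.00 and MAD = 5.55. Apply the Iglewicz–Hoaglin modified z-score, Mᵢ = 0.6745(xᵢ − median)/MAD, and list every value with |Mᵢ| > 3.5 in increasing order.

|Mᵢ| > 3.5 ⇔ |xᵢ − 30.00| > 3.5·5.55/0.6745 = 28.80.
So outliers lie outside [1.20, 58.80].
66.8: M = 4.47 → outlier.
93.2: M = 7.68 → outlier.

66.8, 93.2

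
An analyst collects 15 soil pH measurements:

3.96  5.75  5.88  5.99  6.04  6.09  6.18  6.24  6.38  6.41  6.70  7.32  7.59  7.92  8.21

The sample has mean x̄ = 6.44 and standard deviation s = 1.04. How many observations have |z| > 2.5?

0

Cutoffs: x̄ ± 2.5s = [3.84, 9.04].
Every value lies within the cutoffs.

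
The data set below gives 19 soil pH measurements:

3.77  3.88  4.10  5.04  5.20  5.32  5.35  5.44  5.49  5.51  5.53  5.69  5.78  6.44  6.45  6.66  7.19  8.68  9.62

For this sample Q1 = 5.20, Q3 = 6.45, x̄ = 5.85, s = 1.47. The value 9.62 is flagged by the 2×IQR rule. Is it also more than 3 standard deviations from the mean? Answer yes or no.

z = (9.62 − 5.85) / 1.47 = 2.56.
|z| = 2.56 ≤ 3.

no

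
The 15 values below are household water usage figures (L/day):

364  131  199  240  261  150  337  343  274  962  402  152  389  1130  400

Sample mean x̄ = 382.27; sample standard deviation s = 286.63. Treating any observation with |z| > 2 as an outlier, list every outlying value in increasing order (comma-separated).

962, 1130

Cutoffs at x̄ ± 2s: 382.27 ± 2·286.63 = [-190.99, 955.53].
962: z = 2.02, |z| > 2 → outlier.
1130: z = 2.61, |z| > 2 → outlier.
Every other value lies within [-190.99, 955.53].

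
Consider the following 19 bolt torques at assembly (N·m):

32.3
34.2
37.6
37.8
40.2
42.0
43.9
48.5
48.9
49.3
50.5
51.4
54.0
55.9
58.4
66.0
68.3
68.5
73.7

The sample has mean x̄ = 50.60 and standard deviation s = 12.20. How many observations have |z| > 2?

Cutoffs: x̄ ± 2s = [26.20, 75.00].
Every value lies within the cutoffs.

0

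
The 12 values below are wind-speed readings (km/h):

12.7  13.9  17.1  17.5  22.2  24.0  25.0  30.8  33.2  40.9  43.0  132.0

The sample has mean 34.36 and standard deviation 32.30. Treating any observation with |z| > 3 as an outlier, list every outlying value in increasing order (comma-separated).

132.0

Cutoffs at x̄ ± 3s: 34.36 ± 3·32.30 = [-62.54, 131.26].
132.0: z = 3.02, |z| > 3 → outlier.
Every other value lies within [-62.54, 131.26].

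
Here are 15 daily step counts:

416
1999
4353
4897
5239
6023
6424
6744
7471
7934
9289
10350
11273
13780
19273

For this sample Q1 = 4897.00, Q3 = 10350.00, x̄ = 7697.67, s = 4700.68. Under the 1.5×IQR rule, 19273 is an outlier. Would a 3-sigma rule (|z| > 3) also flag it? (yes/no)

z = (19273 − 7697.67) / 4700.68 = 2.46.
|z| = 2.46 ≤ 3.

no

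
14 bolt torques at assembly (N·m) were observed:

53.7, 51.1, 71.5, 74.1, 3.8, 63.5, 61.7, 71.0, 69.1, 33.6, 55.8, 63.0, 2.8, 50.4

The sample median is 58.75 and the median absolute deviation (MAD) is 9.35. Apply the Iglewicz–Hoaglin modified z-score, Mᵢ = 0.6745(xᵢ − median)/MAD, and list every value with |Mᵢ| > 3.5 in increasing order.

|Mᵢ| > 3.5 ⇔ |xᵢ − 58.75| > 3.5·9.35/0.6745 = 48.52.
So outliers lie outside [10.23, 107.27].
2.8: M = -4.04 → outlier.
3.8: M = -3.96 → outlier.

2.8, 3.8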